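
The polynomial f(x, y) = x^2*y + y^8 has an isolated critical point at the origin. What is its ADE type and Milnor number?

Type D_9, Milnor number mu = 9.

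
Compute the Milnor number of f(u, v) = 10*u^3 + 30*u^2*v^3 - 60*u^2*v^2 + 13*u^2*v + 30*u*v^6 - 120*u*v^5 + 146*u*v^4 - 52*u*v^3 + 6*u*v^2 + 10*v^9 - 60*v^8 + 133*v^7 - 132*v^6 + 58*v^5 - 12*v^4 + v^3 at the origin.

4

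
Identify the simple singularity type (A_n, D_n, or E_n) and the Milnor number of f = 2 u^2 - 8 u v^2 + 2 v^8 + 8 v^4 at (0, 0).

Type A7, Milnor number mu = 7.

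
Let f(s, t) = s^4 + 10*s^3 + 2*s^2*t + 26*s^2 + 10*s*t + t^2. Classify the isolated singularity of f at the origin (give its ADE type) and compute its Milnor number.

Type A_{1}, Milnor number mu = 1.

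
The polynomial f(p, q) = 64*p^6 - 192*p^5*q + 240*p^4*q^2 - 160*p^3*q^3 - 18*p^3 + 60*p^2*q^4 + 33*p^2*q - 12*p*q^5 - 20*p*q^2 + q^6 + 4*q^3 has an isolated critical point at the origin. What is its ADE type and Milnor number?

Type D7, Milnor number mu = 7.

The Hessian of f at 0 has rank 0. Corank 2; j^3 = -(2*p - q)*(3*p - 2*q)^2 has shape L^2 M (L != M), so D-series; mu = 7 gives D_7.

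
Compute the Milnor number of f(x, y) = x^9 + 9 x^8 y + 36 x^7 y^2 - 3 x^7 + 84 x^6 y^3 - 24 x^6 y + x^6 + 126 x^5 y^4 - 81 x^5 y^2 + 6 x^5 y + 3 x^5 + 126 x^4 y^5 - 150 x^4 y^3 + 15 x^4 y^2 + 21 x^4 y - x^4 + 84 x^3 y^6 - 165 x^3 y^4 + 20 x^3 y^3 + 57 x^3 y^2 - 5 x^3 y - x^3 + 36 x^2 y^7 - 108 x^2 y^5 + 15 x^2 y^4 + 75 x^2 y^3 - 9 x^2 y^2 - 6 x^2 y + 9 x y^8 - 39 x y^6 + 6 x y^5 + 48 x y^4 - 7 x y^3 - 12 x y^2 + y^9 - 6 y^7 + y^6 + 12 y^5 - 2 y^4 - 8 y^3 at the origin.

7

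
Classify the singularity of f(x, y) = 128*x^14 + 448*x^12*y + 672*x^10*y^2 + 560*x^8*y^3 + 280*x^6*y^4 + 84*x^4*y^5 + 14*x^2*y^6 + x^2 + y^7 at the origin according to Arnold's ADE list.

The Hessian of f at 0 has rank 1. Corank 1: A-series; mu = 6 gives A_6.

A6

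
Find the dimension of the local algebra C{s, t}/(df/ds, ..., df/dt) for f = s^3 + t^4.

The Hessian of f at 0 has rank 0. Corank 2; j^3 = s^3 is a perfect cube, so E-series; the 4-jet and mu = 6 give E_6.

6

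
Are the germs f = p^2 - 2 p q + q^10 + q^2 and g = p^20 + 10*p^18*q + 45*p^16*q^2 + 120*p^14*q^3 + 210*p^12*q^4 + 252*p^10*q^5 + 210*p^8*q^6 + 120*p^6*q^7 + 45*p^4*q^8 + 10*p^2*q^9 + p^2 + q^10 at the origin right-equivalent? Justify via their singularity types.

Yes.

The Hessian of f at 0 has rank 1. Corank 1: A-series; mu = 9 gives A_9. The Hessian of g at 0 has rank 1. Corank 1: A-series; mu = 9 gives A_9. Both have type A_9, hence right-equivalent.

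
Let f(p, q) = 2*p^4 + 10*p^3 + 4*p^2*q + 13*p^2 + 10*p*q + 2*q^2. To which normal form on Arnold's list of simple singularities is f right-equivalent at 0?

A_{1}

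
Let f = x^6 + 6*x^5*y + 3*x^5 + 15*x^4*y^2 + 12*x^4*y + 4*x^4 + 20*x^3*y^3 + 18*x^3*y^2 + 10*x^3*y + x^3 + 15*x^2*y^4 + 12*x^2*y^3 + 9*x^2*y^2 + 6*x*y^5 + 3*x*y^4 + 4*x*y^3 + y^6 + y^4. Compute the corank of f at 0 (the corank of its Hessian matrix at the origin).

2

Hessian at 0 has rank 0.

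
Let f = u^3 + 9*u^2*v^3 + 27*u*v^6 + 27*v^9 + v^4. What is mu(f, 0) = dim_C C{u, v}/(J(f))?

6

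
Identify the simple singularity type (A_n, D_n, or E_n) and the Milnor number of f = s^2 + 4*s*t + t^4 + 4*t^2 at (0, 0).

Type A_{3}, Milnor number mu = 3.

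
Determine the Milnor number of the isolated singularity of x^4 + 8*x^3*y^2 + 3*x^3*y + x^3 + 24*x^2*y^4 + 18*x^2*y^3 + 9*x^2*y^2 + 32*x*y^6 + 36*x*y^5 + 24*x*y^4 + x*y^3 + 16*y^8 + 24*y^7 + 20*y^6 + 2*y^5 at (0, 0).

7

The Hessian of f at 0 is [[0, 0], [0, 0]] with rank 0, so corank 2. A Groebner basis of the Jacobian ideal J(f) in C{x,y} is {-x^2 + y^4 - y^3/3, x^3, x^2*y + x^2/3 + y^3/9, 4*x^2/3 + x*y^2 + 4*y^3/9}; counting standard monomials gives mu = 7. Corank 2; j^3 = x^3 is a perfect cube, so E-series; the 4-jet and mu = 7 give E_7.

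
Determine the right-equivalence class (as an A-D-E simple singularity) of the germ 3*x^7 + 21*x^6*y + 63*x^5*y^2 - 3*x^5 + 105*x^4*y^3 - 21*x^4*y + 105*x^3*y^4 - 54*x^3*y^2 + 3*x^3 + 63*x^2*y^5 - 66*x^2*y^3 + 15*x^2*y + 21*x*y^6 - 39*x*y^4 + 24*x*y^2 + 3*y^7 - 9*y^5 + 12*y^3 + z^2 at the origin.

D_6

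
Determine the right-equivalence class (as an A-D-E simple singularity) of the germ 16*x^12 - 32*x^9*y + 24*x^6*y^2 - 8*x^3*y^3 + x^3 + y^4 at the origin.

E_{6}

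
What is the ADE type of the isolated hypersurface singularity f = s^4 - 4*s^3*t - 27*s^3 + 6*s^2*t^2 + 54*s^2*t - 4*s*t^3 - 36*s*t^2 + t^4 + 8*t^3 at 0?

E_{6}

The Hessian of f at 0 has rank 0. Corank 2; j^3 = -(3*s - 2*t)^3 is a perfect cube, so E-series; the 4-jet and mu = 6 give E_6.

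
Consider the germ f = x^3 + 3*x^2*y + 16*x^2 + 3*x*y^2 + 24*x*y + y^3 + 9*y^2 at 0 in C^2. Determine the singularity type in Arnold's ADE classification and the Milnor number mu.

The Hessian of f at 0 is [[32, 24], [24, 18]] with rank 1, so corank 1. A Groebner basis of the Jacobian ideal J(f) in C{x,y} is {y^2, x + 3*y/4}; counting standard monomials gives mu = 2. Corank 1: A-series; mu = 2 gives A_2.

Type A_2, Milnor number mu = 2.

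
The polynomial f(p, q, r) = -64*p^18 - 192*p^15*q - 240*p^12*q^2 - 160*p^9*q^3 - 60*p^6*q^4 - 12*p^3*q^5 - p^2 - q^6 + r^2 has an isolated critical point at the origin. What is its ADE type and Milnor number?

Type A_5, Milnor number mu = 5.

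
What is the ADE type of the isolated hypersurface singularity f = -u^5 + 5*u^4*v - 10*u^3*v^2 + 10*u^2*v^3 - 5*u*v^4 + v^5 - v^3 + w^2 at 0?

The Hessian of f at 0 has rank 1. Corank 2; j^3 = -v^3 is a perfect cube, so E-series; the 5-jet and mu = 8 give E_8.

E_{8}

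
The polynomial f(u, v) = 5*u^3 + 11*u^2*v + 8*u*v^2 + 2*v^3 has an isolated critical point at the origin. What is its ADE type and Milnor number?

Type D4, Milnor number mu = 4.

The Hessian of f at 0 has rank 0. Corank 2; j^3 = (u + v)*(5*u^2 + 6*u*v + 2*v^2) splits into three distinct lines over C (the quadratic factor has nonzero discriminant), so D_4.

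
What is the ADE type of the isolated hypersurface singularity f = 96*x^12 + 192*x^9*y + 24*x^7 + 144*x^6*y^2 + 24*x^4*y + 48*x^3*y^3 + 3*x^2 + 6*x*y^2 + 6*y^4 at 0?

The Hessian of f at 0 is [[6, 0], [0, 0]] with rank 1, so corank 1. A Groebner basis of the Jacobian ideal J(f) in C{x,y} is {x^2, x*y, x + y^2}; counting standard monomials gives mu = 3. Corank 1: A-series; mu = 3 gives A_3.

A3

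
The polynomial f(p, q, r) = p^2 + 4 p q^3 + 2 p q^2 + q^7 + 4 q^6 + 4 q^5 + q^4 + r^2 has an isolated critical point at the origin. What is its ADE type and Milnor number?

Type A6, Milnor number mu = 6.

The Hessian of f at 0 has rank 2. Corank 1: A-series; mu = 6 gives A_6.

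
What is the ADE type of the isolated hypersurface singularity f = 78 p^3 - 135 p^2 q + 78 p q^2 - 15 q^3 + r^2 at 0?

D4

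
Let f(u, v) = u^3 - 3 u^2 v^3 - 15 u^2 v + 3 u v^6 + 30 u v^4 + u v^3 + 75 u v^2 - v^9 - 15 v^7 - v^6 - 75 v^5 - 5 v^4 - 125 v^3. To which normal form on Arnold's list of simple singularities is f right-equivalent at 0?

E_{7}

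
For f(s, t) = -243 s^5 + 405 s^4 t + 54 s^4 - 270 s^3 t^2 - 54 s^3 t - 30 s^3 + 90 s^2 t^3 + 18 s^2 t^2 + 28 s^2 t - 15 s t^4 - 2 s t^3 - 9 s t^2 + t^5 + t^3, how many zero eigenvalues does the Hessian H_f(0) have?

2

The Hessian at 0 is [[0, 0], [0, 0]] of rank 0; hence corank 2.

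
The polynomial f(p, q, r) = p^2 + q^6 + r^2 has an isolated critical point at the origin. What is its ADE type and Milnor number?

Type A_{5}, Milnor number mu = 5.

The Hessian of f at 0 has rank 2. Corank 1: A-series; mu = 5 gives A_5.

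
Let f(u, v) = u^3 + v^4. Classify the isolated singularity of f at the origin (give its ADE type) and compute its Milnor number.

Type E6, Milnor number mu = 6.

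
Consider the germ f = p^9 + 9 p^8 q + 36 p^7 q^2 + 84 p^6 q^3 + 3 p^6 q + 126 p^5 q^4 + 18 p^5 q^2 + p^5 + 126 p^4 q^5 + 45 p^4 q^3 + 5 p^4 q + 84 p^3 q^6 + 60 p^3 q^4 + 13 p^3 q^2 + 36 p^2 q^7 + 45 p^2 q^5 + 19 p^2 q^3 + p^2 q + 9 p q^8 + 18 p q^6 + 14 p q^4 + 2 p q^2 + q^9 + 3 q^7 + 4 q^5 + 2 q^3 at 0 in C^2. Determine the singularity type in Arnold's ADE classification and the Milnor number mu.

The Hessian of f at 0 has rank 0. Corank 2; j^3 = q*(p^2 + 2*p*q + 2*q^2) splits into three distinct lines over C (the quadratic factor has nonzero discriminant), so D_4.

Type D_4, Milnor number mu = 4.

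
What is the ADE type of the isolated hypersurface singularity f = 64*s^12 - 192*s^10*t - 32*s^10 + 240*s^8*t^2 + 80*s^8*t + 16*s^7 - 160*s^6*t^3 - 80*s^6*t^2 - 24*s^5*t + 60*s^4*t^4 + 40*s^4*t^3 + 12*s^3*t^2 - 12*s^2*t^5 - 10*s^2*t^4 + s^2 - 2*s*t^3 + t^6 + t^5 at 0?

The Hessian of f at 0 has rank 1. Corank 1: A-series; mu = 4 gives A_4.

A4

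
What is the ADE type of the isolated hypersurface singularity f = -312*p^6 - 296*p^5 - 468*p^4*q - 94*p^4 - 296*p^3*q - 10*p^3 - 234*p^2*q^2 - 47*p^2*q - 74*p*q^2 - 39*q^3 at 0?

D4

The Hessian of f at 0 has rank 0. Corank 2; j^3 = -(2*p + 3*q)*(5*p^2 + 16*p*q + 13*q^2) splits into three distinct lines over C (the quadratic factor has nonzero discriminant), so D_4.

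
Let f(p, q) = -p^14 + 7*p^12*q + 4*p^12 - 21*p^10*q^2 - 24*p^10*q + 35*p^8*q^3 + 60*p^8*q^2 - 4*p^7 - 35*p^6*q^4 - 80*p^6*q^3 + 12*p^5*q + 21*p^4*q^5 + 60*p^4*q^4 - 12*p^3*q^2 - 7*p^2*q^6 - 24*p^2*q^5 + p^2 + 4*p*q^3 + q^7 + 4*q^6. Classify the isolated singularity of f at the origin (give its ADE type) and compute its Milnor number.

The Hessian of f at 0 is [[2, 0], [0, 0]] with rank 1, so corank 1. A Groebner basis of the Jacobian ideal J(f) in C{p,q} is {p/2 + q^3, p^2}; counting standard monomials gives mu = 6. Corank 1: A-series; mu = 6 gives A_6.

Type A_{6}, Milnor number mu = 6.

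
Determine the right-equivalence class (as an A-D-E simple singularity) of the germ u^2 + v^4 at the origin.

A3

The Hessian of f at 0 has rank 1. Corank 1: A-series; mu = 3 gives A_3.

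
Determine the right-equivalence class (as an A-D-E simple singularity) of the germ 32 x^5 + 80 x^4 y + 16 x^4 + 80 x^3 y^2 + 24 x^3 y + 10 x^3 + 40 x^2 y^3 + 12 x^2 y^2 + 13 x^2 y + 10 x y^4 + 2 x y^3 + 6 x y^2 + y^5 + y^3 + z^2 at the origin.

The Hessian of f at 0 has rank 1. Corank 2; j^3 = (2*x + y)*(5*x^2 + 4*x*y + y^2) splits into three distinct lines over C (the quadratic factor has nonzero discriminant), so D_4.

D_{4}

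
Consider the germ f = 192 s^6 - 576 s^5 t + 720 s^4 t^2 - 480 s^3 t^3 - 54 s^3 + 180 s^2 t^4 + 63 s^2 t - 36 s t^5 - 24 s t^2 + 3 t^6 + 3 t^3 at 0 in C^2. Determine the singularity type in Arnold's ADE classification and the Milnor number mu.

Type D_7, Milnor number mu = 7.

The Hessian of f at 0 is [[0, 0], [0, 0]] with rank 0, so corank 2. A Groebner basis of the Jacobian ideal J(f) in C{s,t} is {243*s*t/4 + t^5 - 81*t^2/4, s*t^2 - t^3/3, s^2 - 5*s*t/6 + t^2/6}; counting standard monomials gives mu = 7. Corank 2; j^3 = -3*(2*s - t)*(3*s - t)^2 has shape L^2 M (L != M), so D-series; mu = 7 gives D_7.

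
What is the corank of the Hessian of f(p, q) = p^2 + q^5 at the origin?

Hessian at 0 has rank 1.

1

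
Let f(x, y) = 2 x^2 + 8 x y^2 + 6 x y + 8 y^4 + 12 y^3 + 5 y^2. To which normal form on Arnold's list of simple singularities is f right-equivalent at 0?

The Hessian of f at 0 has rank 2. Corank 0: nondegenerate Morse point, so A_1.

A_{1}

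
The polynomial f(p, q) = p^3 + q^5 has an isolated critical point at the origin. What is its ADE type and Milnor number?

Type E_{8}, Milnor number mu = 8.

The Hessian of f at 0 has rank 0. Corank 2; j^3 = p^3 is a perfect cube, so E-series; the 5-jet and mu = 8 give E_8.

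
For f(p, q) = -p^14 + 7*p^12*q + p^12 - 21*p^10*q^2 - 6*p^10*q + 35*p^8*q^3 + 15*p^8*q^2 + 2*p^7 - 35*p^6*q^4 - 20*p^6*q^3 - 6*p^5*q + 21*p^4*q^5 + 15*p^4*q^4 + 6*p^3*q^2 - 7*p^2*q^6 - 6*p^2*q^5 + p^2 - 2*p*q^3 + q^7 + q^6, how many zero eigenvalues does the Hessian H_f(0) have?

1

The Hessian at 0 is [[2, 0], [0, 0]] of rank 1; hence corank 1.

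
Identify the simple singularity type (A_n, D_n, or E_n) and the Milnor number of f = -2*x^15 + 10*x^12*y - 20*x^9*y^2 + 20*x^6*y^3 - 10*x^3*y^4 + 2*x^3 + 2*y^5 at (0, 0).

Type E_8, Milnor number mu = 8.

The Hessian of f at 0 has rank 0. Corank 2; j^3 = 2*x^3 is a perfect cube, so E-series; the 5-jet and mu = 8 give E_8.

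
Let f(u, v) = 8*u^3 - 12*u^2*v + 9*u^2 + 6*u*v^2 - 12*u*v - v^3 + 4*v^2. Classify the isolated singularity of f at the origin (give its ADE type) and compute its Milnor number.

Type A2, Milnor number mu = 2.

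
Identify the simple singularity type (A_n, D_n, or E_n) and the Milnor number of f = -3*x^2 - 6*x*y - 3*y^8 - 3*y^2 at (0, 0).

The Hessian of f at 0 has rank 1. Corank 1: A-series; mu = 7 gives A_7.

Type A7, Milnor number mu = 7.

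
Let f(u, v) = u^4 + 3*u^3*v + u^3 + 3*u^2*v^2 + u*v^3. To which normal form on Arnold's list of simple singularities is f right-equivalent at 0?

E_{7}

The Hessian of f at 0 has rank 0. Corank 2; j^3 = u^3 is a perfect cube, so E-series; the 4-jet and mu = 7 give E_7.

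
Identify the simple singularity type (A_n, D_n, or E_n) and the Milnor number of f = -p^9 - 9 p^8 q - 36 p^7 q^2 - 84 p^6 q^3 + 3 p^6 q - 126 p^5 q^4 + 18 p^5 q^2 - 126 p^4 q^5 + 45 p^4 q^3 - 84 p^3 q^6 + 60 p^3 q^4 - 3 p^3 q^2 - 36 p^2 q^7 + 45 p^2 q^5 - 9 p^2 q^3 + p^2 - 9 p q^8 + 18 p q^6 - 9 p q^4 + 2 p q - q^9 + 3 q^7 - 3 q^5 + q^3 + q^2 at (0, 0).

Type A_2, Milnor number mu = 2.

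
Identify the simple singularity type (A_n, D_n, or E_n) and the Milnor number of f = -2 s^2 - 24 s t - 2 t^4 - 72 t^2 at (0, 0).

Type A_{3}, Milnor number mu = 3.

The Hessian of f at 0 is [[-4, -24], [-24, -144]] with rank 1, so corank 1. A Groebner basis of the Jacobian ideal J(f) in C{s,t} is {t^3, s + 6*t}; counting standard monomials gives mu = 3. Corank 1: A-series; mu = 3 gives A_3.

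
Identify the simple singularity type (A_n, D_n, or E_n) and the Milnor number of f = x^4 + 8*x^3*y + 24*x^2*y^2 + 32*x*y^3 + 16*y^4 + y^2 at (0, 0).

The Hessian of f at 0 has rank 1. Corank 1: A-series; mu = 3 gives A_3.

Type A3, Milnor number mu = 3.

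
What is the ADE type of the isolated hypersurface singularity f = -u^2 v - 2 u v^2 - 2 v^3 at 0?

D_{4}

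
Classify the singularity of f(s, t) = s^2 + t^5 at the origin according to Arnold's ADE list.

The Hessian of f at 0 has rank 1. Corank 1: A-series; mu = 4 gives A_4.

A_4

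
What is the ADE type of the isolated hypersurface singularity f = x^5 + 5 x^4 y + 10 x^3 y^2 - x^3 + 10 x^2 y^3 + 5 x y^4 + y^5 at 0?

E_8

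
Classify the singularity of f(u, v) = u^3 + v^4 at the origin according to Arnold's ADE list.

E6

The Hessian of f at 0 has rank 0. Corank 2; j^3 = u^3 is a perfect cube, so E-series; the 4-jet and mu = 6 give E_6.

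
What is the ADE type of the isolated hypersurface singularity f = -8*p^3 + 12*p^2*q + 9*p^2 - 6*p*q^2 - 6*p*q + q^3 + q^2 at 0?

A_2

The Hessian of f at 0 is [[18, -6], [-6, 2]] with rank 1, so corank 1. A Groebner basis of the Jacobian ideal J(f) in C{p,q} is {q^2, p - q/3}; counting standard monomials gives mu = 2. Corank 1: A-series; mu = 2 gives A_2.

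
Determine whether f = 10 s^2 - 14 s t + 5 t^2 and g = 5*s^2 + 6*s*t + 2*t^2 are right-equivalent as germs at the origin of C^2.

The Hessian of f at 0 is [[20, -14], [-14, 10]] with rank 2, so corank 0. A Groebner basis of the Jacobian ideal J(f) in C{s,t} is {s, t}; counting standard monomials gives mu = 1. Corank 0: nondegenerate Morse point, so A_1. The Hessian of g at 0 is [[10, 6], [6, 4]] with rank 2, so corank 0. A Groebner basis of the Jacobian ideal J(g) in C{s,t} is {s, t}; counting standard monomials gives mu = 1. Corank 0: nondegenerate Morse point, so A_1. Both have type A_1, hence right-equivalent.

Yes.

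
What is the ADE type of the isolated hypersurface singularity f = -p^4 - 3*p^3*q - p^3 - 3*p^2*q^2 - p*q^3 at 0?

The Hessian of f at 0 is [[0, 0], [0, 0]] with rank 0, so corank 2. A Groebner basis of the Jacobian ideal J(f) in C{p,q} is {3*p^2 + q^4 + q^3, p^3, p^2*q - p^2 - q^3/3, 2*p^2 + p*q^2 + 2*q^3/3}; counting standard monomials gives mu = 7. Corank 2; j^3 = -p^3 is a perfect cube, so E-series; the 4-jet and mu = 7 give E_7.

E_{7}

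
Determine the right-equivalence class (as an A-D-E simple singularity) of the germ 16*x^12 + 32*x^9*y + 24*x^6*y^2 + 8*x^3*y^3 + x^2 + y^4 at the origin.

A_3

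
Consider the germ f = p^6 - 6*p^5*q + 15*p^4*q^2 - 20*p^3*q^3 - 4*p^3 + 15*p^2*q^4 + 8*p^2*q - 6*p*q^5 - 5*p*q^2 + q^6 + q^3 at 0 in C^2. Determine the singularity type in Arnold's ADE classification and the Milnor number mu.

The Hessian of f at 0 has rank 0. Corank 2; j^3 = -(p - q)*(2*p - q)^2 has shape L^2 M (L != M), so D-series; mu = 7 gives D_7.

Type D7, Milnor number mu = 7.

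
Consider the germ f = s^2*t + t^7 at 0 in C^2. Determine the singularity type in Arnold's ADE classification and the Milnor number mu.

The Hessian of f at 0 has rank 0. Corank 2; j^3 = s^2*t has shape L^2 M (L != M), so D-series; mu = 8 gives D_8.

Type D8, Milnor number mu = 8.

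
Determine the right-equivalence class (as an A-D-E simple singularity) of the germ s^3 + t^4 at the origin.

E_{6}

The Hessian of f at 0 is [[0, 0], [0, 0]] with rank 0, so corank 2. A Groebner basis of the Jacobian ideal J(f) in C{s,t} is {t^3, s^2}; counting standard monomials gives mu = 6. Corank 2; j^3 = s^3 is a perfect cube, so E-series; the 4-jet and mu = 6 give E_6.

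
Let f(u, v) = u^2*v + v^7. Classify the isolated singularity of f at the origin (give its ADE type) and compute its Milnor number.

The Hessian of f at 0 has rank 0. Corank 2; j^3 = u^2*v has shape L^2 M (L != M), so D-series; mu = 8 gives D_8.

Type D_8, Milnor number mu = 8.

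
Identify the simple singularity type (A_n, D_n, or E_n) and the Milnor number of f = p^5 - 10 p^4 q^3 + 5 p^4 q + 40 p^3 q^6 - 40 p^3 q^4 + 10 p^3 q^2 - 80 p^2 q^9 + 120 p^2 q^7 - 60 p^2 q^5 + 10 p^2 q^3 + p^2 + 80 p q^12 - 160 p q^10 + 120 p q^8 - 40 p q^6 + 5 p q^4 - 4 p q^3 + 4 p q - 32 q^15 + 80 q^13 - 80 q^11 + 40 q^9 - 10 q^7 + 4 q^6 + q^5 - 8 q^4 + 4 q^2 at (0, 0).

Type A_{4}, Milnor number mu = 4.

The Hessian of f at 0 has rank 1. Corank 1: A-series; mu = 4 gives A_4.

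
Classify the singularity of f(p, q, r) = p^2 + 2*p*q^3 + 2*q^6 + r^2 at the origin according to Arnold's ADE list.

The Hessian of f at 0 is [[2, 0, 0], [0, 0, 0], [0, 0, 2]] with rank 2, so corank 1. A Groebner basis of the Jacobian ideal J(f) in C{p,q,r} is {p*q^2, p + q^3, p^2, r}; counting standard monomials gives mu = 5. Corank 1: A-series; mu = 5 gives A_5.

A5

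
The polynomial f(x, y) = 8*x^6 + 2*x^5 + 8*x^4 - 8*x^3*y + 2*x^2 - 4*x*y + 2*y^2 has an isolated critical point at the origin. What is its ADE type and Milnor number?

Type A4, Milnor number mu = 4.

The Hessian of f at 0 is [[4, -4], [-4, 4]] with rank 1, so corank 1. A Groebner basis of the Jacobian ideal J(f) in C{x,y} is {x/2 + y^3 - y/2, x^2 - y^2, x*y - y^2}; counting standard monomials gives mu = 4. Corank 1: A-series; mu = 4 gives A_4.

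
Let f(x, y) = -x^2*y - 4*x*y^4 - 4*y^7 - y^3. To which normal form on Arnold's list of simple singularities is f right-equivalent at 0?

The Hessian of f at 0 is [[0, 0], [0, 0]] with rank 0, so corank 2. A Groebner basis of the Jacobian ideal J(f) in C{x,y} is {y^3, x^2 + 3*y^2, x*y}; counting standard monomials gives mu = 4. Corank 2; j^3 = -y*(x^2 + y^2) splits into three distinct lines over C (the quadratic factor has nonzero discriminant), so D_4.

D4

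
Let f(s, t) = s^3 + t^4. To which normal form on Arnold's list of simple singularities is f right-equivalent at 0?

The Hessian of f at 0 has rank 0. Corank 2; j^3 = s^3 is a perfect cube, so E-series; the 4-jet and mu = 6 give E_6.

E6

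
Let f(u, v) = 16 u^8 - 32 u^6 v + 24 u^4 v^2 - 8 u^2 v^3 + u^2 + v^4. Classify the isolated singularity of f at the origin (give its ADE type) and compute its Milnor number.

The Hessian of f at 0 is [[2, 0], [0, 0]] with rank 1, so corank 1. A Groebner basis of the Jacobian ideal J(f) in C{u,v} is {v^3, u}; counting standard monomials gives mu = 3. Corank 1: A-series; mu = 3 gives A_3.

Type A_{3}, Milnor number mu = 3.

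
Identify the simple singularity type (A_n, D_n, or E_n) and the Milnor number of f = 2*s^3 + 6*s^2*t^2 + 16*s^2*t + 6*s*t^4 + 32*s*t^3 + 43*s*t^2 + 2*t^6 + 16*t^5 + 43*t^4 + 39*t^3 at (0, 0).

The Hessian of f at 0 has rank 0. Corank 2; j^3 = (s + 3*t)*(2*s^2 + 10*s*t + 13*t^2) splits into three distinct lines over C (the quadratic factor has nonzero discriminant), so D_4.

Type D_{4}, Milnor number mu = 4.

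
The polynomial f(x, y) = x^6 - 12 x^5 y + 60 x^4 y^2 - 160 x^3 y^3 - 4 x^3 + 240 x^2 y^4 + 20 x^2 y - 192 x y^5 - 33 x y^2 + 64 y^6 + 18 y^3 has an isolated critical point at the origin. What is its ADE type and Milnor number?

Type D7, Milnor number mu = 7.

The Hessian of f at 0 has rank 0. Corank 2; j^3 = -(x - 2*y)*(2*x - 3*y)^2 has shape L^2 M (L != M), so D-series; mu = 7 gives D_7.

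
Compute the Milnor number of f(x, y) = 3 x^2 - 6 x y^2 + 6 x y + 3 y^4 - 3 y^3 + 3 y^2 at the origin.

2

The Hessian of f at 0 has rank 1. Corank 1: A-series; mu = 2 gives A_2.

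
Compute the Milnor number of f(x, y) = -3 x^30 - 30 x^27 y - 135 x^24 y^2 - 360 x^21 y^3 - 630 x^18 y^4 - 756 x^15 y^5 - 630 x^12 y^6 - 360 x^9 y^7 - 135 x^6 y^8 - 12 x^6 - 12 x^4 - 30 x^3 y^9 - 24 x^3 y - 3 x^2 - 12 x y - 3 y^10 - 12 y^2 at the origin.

The Hessian of f at 0 has rank 1. Corank 1: A-series; mu = 9 gives A_9.

9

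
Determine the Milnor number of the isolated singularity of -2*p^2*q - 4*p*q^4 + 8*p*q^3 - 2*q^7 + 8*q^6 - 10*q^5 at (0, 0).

6

The Hessian of f at 0 has rank 0. Corank 2; j^3 = -2*p^2*q has shape L^2 M (L != M), so D-series; mu = 6 gives D_6.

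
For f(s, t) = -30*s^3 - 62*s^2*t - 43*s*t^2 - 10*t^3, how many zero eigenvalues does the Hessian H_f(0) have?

Hessian at 0 has rank 0.

2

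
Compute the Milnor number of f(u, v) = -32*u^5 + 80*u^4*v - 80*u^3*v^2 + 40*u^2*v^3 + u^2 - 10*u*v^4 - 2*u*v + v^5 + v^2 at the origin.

The Hessian of f at 0 is [[2, -2], [-2, 2]] with rank 1, so corank 1. A Groebner basis of the Jacobian ideal J(f) in C{u,v} is {v^4, u - v}; counting standard monomials gives mu = 4. Corank 1: A-series; mu = 4 gives A_4.

4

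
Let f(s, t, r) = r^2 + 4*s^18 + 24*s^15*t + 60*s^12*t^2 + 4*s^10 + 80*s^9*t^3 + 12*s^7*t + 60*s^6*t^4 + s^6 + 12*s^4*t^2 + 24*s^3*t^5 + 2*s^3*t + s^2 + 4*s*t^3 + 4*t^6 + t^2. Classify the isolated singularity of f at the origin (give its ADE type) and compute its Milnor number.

The Hessian of f at 0 is [[2, 0, 0], [0, 2, 0], [0, 0, 2]] with rank 3, so corank 0. A Groebner basis of the Jacobian ideal J(f) in C{s,t,r} is {s, t, r}; counting standard monomials gives mu = 1. Corank 0: nondegenerate Morse point, so A_1.

Type A_1, Milnor number mu = 1.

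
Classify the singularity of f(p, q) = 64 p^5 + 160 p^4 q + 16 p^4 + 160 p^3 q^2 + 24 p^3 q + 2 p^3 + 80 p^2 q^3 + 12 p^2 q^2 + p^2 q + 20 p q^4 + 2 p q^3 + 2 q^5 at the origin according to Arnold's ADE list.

D_6

The Hessian of f at 0 has rank 0. Corank 2; j^3 = p^2*(2*p + q) has shape L^2 M (L != M), so D-series; mu = 6 gives D_6.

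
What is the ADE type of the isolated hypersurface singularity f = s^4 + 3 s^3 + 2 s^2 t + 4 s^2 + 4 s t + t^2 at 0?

A_2

The Hessian of f at 0 has rank 1. Corank 1: A-series; mu = 2 gives A_2.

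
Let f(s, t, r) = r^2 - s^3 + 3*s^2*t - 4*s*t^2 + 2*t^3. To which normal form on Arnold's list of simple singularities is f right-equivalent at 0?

D4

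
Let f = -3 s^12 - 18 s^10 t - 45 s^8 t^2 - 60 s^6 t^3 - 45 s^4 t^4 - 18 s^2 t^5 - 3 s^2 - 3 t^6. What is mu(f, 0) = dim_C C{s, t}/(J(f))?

5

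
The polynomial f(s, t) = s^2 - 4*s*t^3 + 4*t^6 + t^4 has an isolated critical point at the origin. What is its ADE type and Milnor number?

Type A_{3}, Milnor number mu = 3.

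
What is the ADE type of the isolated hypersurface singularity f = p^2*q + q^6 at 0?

D7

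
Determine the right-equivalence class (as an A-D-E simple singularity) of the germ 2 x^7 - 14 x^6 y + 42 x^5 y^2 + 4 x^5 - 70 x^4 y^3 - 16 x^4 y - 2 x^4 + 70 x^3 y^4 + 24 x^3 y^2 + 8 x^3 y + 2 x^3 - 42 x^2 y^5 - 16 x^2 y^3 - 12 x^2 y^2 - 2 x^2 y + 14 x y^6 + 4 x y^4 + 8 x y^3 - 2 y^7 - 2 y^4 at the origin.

D_5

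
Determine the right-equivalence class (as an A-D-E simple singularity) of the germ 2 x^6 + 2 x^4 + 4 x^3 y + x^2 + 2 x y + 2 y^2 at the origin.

A_1

The Hessian of f at 0 is [[2, 2], [2, 4]] with rank 2, so corank 0. A Groebner basis of the Jacobian ideal J(f) in C{x,y} is {x, y}; counting standard monomials gives mu = 1. Corank 0: nondegenerate Morse point, so A_1.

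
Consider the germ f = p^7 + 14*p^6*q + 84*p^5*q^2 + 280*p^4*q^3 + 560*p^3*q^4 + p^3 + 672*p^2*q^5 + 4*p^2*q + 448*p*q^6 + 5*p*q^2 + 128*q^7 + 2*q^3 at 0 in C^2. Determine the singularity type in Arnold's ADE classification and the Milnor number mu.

Type D_{8}, Milnor number mu = 8.

The Hessian of f at 0 has rank 0. Corank 2; j^3 = (p + q)^2*(p + 2*q) has shape L^2 M (L != M), so D-series; mu = 8 gives D_8.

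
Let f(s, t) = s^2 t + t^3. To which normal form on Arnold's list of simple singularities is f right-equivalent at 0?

The Hessian of f at 0 has rank 0. Corank 2; j^3 = t*(s^2 + t^2) splits into three distinct lines over C (the quadratic factor has nonzero discriminant), so D_4.

D4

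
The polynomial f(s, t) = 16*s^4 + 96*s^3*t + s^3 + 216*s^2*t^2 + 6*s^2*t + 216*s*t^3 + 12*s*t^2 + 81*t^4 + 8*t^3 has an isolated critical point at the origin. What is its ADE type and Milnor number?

Type E_6, Milnor number mu = 6.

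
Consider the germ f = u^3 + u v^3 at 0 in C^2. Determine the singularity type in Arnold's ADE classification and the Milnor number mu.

The Hessian of f at 0 is [[0, 0], [0, 0]] with rank 0, so corank 2. A Groebner basis of the Jacobian ideal J(f) in C{u,v} is {u^3, u*v^2, 3*u^2 + v^3}; counting standard monomials gives mu = 7. Corank 2; j^3 = u^3 is a perfect cube, so E-series; the 4-jet and mu = 7 give E_7.

Type E7, Milnor number mu = 7.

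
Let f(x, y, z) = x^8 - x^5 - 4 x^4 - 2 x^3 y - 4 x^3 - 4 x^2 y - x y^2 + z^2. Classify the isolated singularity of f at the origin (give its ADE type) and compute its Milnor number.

Type D_{9}, Milnor number mu = 9.

The Hessian of f at 0 is [[0, 0, 0], [0, 0, 0], [0, 0, 2]] with rank 1, so corank 2. A Groebner basis of the Jacobian ideal J(f) in C{x,y,z} is {x^2*y^2 + 2*x*y^2 + y^3, -255*x^2*y/8 + 32*x^2 + x*y^3 - 24*x*y^2 + 65*x*y/4 - 6*y^3 + y^2/8, 175*x^2*y - 192*x^2 + 112*x*y^2 - 98*x*y + y^4 + 24*y^3 - y^2, x^3 + 2*x^2 + x*y, z}; counting standard monomials gives mu = 9. Corank 2; j^3 = -x*(2*x + y)^2 has shape L^2 M (L != M), so D-series; mu = 9 gives D_9.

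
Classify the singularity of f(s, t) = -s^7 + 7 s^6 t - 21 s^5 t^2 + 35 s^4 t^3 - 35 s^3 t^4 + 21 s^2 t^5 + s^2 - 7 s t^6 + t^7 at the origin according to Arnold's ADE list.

A_6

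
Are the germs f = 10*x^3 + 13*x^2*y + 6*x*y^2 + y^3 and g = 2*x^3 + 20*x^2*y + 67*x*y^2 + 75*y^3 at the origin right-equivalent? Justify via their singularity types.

Yes.

The Hessian of f at 0 has rank 0. Corank 2; j^3 = (2*x + y)*(5*x^2 + 4*x*y + y^2) splits into three distinct lines over C (the quadratic factor has nonzero discriminant), so D_4. The Hessian of g at 0 has rank 0. Corank 2; j^3 = (x + 3*y)*(2*x^2 + 14*x*y + 25*y^2) splits into three distinct lines over C (the quadratic factor has nonzero discriminant), so D_4. Both have type D_4, hence right-equivalent.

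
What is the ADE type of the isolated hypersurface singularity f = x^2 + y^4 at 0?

The Hessian of f at 0 has rank 1. Corank 1: A-series; mu = 3 gives A_3.

A3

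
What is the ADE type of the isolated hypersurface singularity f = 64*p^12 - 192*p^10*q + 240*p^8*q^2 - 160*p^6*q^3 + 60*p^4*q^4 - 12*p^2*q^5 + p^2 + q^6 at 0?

A_{5}

The Hessian of f at 0 is [[2, 0], [0, 0]] with rank 1, so corank 1. A Groebner basis of the Jacobian ideal J(f) in C{p,q} is {q^5, p}; counting standard monomials gives mu = 5. Corank 1: A-series; mu = 5 gives A_5.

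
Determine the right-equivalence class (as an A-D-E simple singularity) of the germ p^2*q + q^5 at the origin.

D_6

The Hessian of f at 0 has rank 0. Corank 2; j^3 = p^2*q has shape L^2 M (L != M), so D-series; mu = 6 gives D_6.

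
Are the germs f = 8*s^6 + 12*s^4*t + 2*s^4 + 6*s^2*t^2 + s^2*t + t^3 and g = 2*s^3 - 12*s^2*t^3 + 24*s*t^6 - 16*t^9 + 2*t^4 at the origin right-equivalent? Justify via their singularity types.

No.

The Hessian of f at 0 is [[0, 0], [0, 0]] with rank 0, so corank 2. A Groebner basis of the Jacobian ideal J(f) in C{s,t} is {t^3, s^2 + 3*t^2, s*t}; counting standard monomials gives mu = 4. Corank 2; j^3 = t*(s^2 + t^2) splits into three distinct lines over C (the quadratic factor has nonzero discriminant), so D_4. The Hessian of g at 0 is [[0, 0], [0, 0]] with rank 0, so corank 2. A Groebner basis of the Jacobian ideal J(g) in C{s,t} is {t^3, s^2}; counting standard monomials gives mu = 6. Corank 2; j^3 = 2*s^3 is a perfect cube, so E-series; the 4-jet and mu = 6 give E_6. f is D_4 but g is E_6, hence not right-equivalent.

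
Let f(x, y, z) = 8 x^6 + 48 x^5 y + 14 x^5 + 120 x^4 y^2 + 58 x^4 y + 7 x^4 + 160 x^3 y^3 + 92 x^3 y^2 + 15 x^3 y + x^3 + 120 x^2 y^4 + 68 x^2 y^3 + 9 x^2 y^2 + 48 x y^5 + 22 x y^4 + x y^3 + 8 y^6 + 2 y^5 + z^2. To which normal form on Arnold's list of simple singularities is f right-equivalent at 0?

E7

The Hessian of f at 0 has rank 1. Corank 2; j^3 = x^3 is a perfect cube, so E-series; the 4-jet and mu = 7 give E_7.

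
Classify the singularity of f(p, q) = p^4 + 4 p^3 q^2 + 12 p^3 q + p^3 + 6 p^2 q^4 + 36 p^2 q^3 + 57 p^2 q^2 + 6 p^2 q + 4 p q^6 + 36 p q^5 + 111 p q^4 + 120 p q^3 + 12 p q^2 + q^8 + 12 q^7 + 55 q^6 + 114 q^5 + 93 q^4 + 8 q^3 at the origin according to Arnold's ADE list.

E_6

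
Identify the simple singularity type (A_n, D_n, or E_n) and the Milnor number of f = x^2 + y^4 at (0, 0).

Type A_{3}, Milnor number mu = 3.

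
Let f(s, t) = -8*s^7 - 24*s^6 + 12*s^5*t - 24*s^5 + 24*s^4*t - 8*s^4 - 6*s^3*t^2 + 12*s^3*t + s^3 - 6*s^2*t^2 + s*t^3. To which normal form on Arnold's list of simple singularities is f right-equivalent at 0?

E7

The Hessian of f at 0 has rank 0. Corank 2; j^3 = s^3 is a perfect cube, so E-series; the 4-jet and mu = 7 give E_7.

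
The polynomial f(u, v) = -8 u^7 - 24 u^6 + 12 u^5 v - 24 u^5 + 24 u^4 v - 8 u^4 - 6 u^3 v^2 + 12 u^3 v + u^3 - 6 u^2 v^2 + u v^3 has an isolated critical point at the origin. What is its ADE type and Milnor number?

The Hessian of f at 0 has rank 0. Corank 2; j^3 = u^3 is a perfect cube, so E-series; the 4-jet and mu = 7 give E_7.

Type E_7, Milnor number mu = 7.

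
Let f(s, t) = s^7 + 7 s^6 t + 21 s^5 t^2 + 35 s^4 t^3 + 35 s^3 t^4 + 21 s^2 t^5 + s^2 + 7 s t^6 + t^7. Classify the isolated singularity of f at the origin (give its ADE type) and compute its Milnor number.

Type A_{6}, Milnor number mu = 6.

The Hessian of f at 0 has rank 1. Corank 1: A-series; mu = 6 gives A_6.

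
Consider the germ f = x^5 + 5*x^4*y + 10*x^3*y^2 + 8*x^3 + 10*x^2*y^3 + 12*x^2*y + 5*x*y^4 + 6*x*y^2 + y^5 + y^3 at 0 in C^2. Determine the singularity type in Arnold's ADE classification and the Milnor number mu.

Type E_8, Milnor number mu = 8.

The Hessian of f at 0 is [[0, 0], [0, 0]] with rank 0, so corank 2. A Groebner basis of the Jacobian ideal J(f) in C{x,y} is {y^5, x*y^3 + 5*y^4/8, x^2 + x*y + y^2/4}; counting standard monomials gives mu = 8. Corank 2; j^3 = (2*x + y)^3 is a perfect cube, so E-series; the 5-jet and mu = 8 give E_8.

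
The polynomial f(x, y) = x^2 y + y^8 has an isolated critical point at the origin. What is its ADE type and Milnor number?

The Hessian of f at 0 has rank 0. Corank 2; j^3 = x^2*y has shape L^2 M (L != M), so D-series; mu = 9 gives D_9.

Type D_9, Milnor number mu = 9.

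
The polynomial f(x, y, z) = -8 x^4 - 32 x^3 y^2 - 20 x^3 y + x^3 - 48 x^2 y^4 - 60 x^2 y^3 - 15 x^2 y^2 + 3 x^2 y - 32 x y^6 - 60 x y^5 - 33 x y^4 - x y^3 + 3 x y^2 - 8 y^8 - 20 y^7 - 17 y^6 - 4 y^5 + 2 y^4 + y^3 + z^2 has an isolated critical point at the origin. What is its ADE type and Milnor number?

Type E7, Milnor number mu = 7.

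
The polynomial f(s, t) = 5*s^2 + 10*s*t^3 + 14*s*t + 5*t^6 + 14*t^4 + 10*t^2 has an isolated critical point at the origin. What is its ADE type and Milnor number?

Type A1, Milnor number mu = 1.

The Hessian of f at 0 has rank 2. Corank 0: nondegenerate Morse point, so A_1.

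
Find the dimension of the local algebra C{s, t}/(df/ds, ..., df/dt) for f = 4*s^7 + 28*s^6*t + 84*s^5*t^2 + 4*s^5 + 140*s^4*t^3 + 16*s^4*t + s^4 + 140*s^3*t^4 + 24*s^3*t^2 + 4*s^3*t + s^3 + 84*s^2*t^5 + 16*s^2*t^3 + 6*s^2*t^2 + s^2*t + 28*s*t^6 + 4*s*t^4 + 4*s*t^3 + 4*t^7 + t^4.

5

The Hessian of f at 0 is [[0, 0], [0, 0]] with rank 0, so corank 2. A Groebner basis of the Jacobian ideal J(f) in C{s,t} is {s*t^2, -s*t/4 + t^3, s^2 + s*t}; counting standard monomials gives mu = 5. Corank 2; j^3 = s^2*(s + t) has shape L^2 M (L != M), so D-series; mu = 5 gives D_5.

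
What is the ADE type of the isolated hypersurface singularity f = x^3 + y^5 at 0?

The Hessian of f at 0 is [[0, 0], [0, 0]] with rank 0, so corank 2. A Groebner basis of the Jacobian ideal J(f) in C{x,y} is {y^4, x^2}; counting standard monomials gives mu = 8. Corank 2; j^3 = x^3 is a perfect cube, so E-series; the 5-jet and mu = 8 give E_8.

E_{8}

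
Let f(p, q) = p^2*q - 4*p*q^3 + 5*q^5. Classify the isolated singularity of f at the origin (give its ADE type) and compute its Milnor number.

Type D6, Milnor number mu = 6.

The Hessian of f at 0 has rank 0. Corank 2; j^3 = p^2*q has shape L^2 M (L != M), so D-series; mu = 6 gives D_6.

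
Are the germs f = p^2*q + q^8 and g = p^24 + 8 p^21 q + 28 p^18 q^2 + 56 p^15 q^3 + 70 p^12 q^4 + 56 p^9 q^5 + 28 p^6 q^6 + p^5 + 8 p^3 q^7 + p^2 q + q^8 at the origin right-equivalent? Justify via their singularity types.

The Hessian of f at 0 is [[0, 0], [0, 0]] with rank 0, so corank 2. A Groebner basis of the Jacobian ideal J(f) in C{p,q} is {p^2/8 + q^7, p^3, p*q}; counting standard monomials gives mu = 9. Corank 2; j^3 = p^2*q has shape L^2 M (L != M), so D-series; mu = 9 gives D_9. The Hessian of g at 0 is [[0, 0], [0, 0]] with rank 0, so corank 2. A Groebner basis of the Jacobian ideal J(g) in C{p,q} is {p^2/8 + q^7, p^3, p*q}; counting standard monomials gives mu = 9. Corank 2; j^3 = p^2*q has shape L^2 M (L != M), so D-series; mu = 9 gives D_9. Both have type D_9, hence right-equivalent.

Yes.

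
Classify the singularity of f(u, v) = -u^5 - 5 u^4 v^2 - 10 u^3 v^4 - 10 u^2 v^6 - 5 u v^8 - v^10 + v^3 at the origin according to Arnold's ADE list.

E_{8}

The Hessian of f at 0 has rank 0. Corank 2; j^3 = v^3 is a perfect cube, so E-series; the 5-jet and mu = 8 give E_8.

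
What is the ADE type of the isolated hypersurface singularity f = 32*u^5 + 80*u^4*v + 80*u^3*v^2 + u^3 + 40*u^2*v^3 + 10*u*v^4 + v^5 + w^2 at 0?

E_8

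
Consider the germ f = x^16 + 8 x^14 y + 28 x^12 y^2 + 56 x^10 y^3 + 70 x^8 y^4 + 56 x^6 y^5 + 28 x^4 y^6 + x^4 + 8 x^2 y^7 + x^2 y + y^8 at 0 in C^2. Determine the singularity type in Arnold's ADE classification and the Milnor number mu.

The Hessian of f at 0 has rank 0. Corank 2; j^3 = x^2*y has shape L^2 M (L != M), so D-series; mu = 9 gives D_9.

Type D_{9}, Milnor number mu = 9.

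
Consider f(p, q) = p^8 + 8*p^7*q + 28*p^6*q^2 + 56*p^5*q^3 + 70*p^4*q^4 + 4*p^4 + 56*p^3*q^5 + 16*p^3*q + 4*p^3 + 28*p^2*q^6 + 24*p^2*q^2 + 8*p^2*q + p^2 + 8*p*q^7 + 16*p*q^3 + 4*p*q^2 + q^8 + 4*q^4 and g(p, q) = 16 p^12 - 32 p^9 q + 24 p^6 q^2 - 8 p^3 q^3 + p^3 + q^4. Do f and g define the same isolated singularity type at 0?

The Hessian of f at 0 has rank 1. Corank 1: A-series; mu = 7 gives A_7. The Hessian of g at 0 has rank 0. Corank 2; j^3 = p^3 is a perfect cube, so E-series; the 4-jet and mu = 6 give E_6. f is A_7 but g is E_6, hence not right-equivalent.

No.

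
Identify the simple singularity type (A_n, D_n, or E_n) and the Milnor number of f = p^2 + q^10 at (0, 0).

Type A_{9}, Milnor number mu = 9.

The Hessian of f at 0 has rank 1. Corank 1: A-series; mu = 9 gives A_9.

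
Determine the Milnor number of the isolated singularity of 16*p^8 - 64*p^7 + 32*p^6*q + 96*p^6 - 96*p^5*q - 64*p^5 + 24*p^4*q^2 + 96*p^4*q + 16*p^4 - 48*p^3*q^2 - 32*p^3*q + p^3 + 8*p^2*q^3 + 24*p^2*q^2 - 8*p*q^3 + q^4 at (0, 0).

6

The Hessian of f at 0 is [[0, 0], [0, 0]] with rank 0, so corank 2. A Groebner basis of the Jacobian ideal J(f) in C{p,q} is {q^4, p*q^2 - q^3/6, p^2}; counting standard monomials gives mu = 6. Corank 2; j^3 = p^3 is a perfect cube, so E-series; the 4-jet and mu = 6 give E_6.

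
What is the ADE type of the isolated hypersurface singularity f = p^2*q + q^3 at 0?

D_4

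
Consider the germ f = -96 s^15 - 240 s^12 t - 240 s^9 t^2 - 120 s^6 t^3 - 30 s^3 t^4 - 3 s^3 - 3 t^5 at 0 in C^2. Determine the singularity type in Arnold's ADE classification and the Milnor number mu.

Type E_8, Milnor number mu = 8.

The Hessian of f at 0 is [[0, 0], [0, 0]] with rank 0, so corank 2. A Groebner basis of the Jacobian ideal J(f) in C{s,t} is {t^4, s^2}; counting standard monomials gives mu = 8. Corank 2; j^3 = -3*s^3 is a perfect cube, so E-series; the 5-jet and mu = 8 give E_8.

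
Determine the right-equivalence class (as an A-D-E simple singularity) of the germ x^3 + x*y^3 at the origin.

E7

The Hessian of f at 0 is [[0, 0], [0, 0]] with rank 0, so corank 2. A Groebner basis of the Jacobian ideal J(f) in C{x,y} is {x^3, x*y^2, 3*x^2 + y^3}; counting standard monomials gives mu = 7. Corank 2; j^3 = x^3 is a perfect cube, so E-series; the 4-jet and mu = 7 give E_7.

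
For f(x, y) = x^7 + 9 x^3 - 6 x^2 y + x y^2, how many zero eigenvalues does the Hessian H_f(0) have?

The Hessian at 0 is [[0, 0], [0, 0]] of rank 0; hence corank 2.

2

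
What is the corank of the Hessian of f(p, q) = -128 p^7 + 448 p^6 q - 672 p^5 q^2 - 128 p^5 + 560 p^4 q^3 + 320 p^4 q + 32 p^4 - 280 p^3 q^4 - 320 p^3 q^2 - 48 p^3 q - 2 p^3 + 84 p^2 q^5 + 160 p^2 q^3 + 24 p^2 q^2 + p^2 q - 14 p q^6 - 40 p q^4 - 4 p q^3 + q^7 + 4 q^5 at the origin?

Hessian at 0 has rank 0.

2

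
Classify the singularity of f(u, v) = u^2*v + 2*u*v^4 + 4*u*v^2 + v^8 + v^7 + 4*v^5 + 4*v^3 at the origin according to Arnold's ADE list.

The Hessian of f at 0 is [[0, 0], [0, 0]] with rank 0, so corank 2. A Groebner basis of the Jacobian ideal J(f) in C{u,v} is {u^2*v^2 - 32*u^2*v - 4*u^2 - 128*u*v^2 - 12*u*v - 128*v^3 - 8*v^2, 8*u^2*v + u^2 + u*v^3 + 32*u*v^2 + 2*u*v + 32*v^3, u*v + v^4 + 2*v^2, u^3 + 6*u^2*v + 12*u*v^2 + 8*v^3}; counting standard monomials gives mu = 9. Corank 2; j^3 = v*(u + 2*v)^2 has shape L^2 M (L != M), so D-series; mu = 9 gives D_9.

D9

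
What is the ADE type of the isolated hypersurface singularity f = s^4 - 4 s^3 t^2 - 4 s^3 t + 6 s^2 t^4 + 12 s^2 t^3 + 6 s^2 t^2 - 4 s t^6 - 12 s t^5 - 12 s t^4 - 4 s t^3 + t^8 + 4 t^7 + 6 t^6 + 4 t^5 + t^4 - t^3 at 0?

The Hessian of f at 0 has rank 0. Corank 2; j^3 = -t^3 is a perfect cube, so E-series; the 4-jet and mu = 6 give E_6.

E6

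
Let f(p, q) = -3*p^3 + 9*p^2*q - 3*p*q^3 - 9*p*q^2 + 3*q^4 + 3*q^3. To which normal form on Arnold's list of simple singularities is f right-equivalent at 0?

The Hessian of f at 0 is [[0, 0], [0, 0]] with rank 0, so corank 2. A Groebner basis of the Jacobian ideal J(f) in C{p,q} is {p^3 - 3*p^2*q - 6*p^2 + 12*p*q - 6*q^2, 3*p^2 + p*q^2 - 6*p*q + 3*q^2, 3*p^2 - 6*p*q + q^3 + 3*q^2}; counting standard monomials gives mu = 7. Corank 2; j^3 = -3*(p - q)^3 is a perfect cube, so E-series; the 4-jet and mu = 7 give E_7.

E_{7}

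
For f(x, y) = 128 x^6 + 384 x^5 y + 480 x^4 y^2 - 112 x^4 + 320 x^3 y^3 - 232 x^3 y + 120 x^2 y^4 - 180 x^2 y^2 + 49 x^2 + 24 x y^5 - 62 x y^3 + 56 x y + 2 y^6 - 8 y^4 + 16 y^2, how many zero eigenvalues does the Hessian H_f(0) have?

Hessian at 0 has rank 1.

1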